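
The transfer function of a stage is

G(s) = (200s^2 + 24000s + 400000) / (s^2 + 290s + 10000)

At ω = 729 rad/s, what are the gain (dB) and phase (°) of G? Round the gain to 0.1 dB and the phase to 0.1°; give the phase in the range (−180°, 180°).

45.6 dB, 12.7°

Substitute s = j729:
Numerator: 200(j729)^2 + 24000(j729) + 400000 = -105888200 + j17496000
Denominator: (j729)^2 + 290(j729) + 10000 = -521441 + j211410
|N| = √(105888200² + 17496000²) ≈ 1.0732e+08, ∠N ≈ 170.62°
|D| = √(521441² + 211410²) ≈ 5.6267e+05, ∠D ≈ 157.93°
|G| = 1.0732e+08 / 5.6267e+05 ≈ 190.73
Gain = 20 log₁₀(190.73) ≈ 45.61 dB
∠G = 170.62° − 157.93° = 12.69°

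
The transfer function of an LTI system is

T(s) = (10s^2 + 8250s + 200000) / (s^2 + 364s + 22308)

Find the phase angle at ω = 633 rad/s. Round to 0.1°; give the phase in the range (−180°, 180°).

Substitute s = j633:
Numerator: 10(j633)^2 + 8250(j633) + 200000 = -3806890 + j5222250
Denominator: (j633)^2 + 364(j633) + 22308 = -378381 + j230412
|N| = √(3806890² + 5222250²) ≈ 6.4625e+06, ∠N ≈ 126.09°
|D| = √(378381² + 230412²) ≈ 4.4301e+05, ∠D ≈ 148.66°
∠T = 126.09° − 148.66° = -22.57°

-22.6°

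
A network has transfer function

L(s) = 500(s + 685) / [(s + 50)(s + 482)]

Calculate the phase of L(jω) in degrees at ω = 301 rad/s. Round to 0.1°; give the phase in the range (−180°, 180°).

At s = jω = j301:
zero (s+685): 685 + j301 → |·| = √(685²+301²) = √559826 ≈ 748.22, ∠ = arctan(301/685) ≈ 23.72°
pole (s+50): 50 + j301 → |·| = √(50²+301²) = √93101 ≈ 305.12, ∠ = arctan(301/50) ≈ 80.57°
pole (s+482): 482 + j301 → |·| = √(482²+301²) = √322925 ≈ 568.26, ∠ = arctan(301/482) ≈ 31.98°
∠L = 23.72° − 112.55° = -88.83°

-88.8°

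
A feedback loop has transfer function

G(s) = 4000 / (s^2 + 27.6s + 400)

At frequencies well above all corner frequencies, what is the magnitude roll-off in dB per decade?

Each pole contributes −20 dB/decade at high frequency; each zero contributes +20 dB/decade.
Net: 0 zero(s) − 2 pole(s) → -40 dB/decade.

-40 dB/decade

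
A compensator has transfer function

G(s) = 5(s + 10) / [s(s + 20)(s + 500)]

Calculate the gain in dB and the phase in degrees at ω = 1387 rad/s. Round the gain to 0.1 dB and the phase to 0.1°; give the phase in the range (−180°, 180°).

-112.2 dB, -159.8°

At s = jω = j1387:
zero (s+10): 10 + j1387 → |·| = √(10²+1387²) = √1923869 ≈ 1387, ∠ = arctan(1387/10) ≈ 89.59°
pole (s+20): 20 + j1387 → |·| = √(20²+1387²) = √1924169 ≈ 1387.1, ∠ = arctan(1387/20) ≈ 89.17°
pole (s+500): 500 + j1387 → |·| = √(500²+1387²) = √2173769 ≈ 1474.4, ∠ = arctan(1387/500) ≈ 70.18°
pole at origin: |s| = 1387, ∠ = 90.00° (in denominator)
|G| = 5 · 1387 / 2.8366e+09 ≈ 2.4448e-06
Gain = 20 log₁₀(2.4448e-06) ≈ -112.24 dB
∠G = 89.59° − 249.35° = -159.76°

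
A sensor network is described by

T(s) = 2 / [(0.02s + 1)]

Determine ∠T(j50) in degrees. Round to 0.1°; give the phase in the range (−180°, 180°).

At ω = 50 rad/s:
pole (1 + j50·0.02) = 1 + j1 → |·| ≈ 1.4142, ∠ ≈ 45.00°
∠T = (0°) − (45.00°) = -45.00°

-45.0°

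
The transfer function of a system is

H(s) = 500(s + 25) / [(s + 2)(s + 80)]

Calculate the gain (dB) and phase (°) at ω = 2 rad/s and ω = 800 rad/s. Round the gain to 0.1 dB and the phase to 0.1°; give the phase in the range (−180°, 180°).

At s = jω = j2:
zero (s+25): 25 + j2 → |·| = √(25²+2²) = √629 ≈ 25.08, ∠ = arctan(2/25) ≈ 4.57°
pole (s+2): 2 + j2 → |·| = √(2²+2²) = √8 ≈ 2.8284, ∠ = arctan(2/2) ≈ 45.00°
pole (s+80): 80 + j2 → |·| = √(80²+2²) = √6404 ≈ 80.025, ∠ = arctan(2/80) ≈ 1.43°
|H| = 500 · 25.08 / 226.34 ≈ 55.403
Gain = 20 log₁₀(55.403) ≈ 34.87 dB
∠H = 4.57° − 46.43° = -41.86°

At s = jω = j800:
zero (s+25): 25 + j800 → |·| = √(25²+800²) = √640625 ≈ 800.39, ∠ = arctan(800/25) ≈ 88.21°
pole (s+2): 2 + j800 → |·| = √(2²+800²) = √640004 ≈ 800, ∠ = arctan(800/2) ≈ 89.86°
pole (s+80): 80 + j800 → |·| = √(80²+800²) = √646400 ≈ 803.99, ∠ = arctan(800/80) ≈ 84.29°
|H| = 500 · 800.39 / 6.4319e+05 ≈ 0.6222
Gain = 20 log₁₀(0.6222) ≈ -4.12 dB
∠H = 88.21° − 174.15° = -85.94°

ω = 2: 34.9 dB, -41.9°; ω = 800: -4.1 dB, -85.9°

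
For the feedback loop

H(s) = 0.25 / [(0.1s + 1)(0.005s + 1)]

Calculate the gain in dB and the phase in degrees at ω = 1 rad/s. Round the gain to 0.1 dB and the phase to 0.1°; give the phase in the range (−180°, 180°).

-12.1 dB, -6.0°

At ω = 1 rad/s:
pole (1 + j1·0.1) = 1 + j0.1 → |·| ≈ 1.005, ∠ ≈ 5.71°
pole (1 + j1·0.005) = 1 + j0.005 → |·| ≈ 1, ∠ ≈ 0.29°
|H| = 0.25 · 1 / (1.005 · 1) ≈ 0.24876
Gain = 20 log₁₀(0.24876) ≈ -12.08 dB
∠H = (0°) − (5.71° + 0.29°) = -6.00°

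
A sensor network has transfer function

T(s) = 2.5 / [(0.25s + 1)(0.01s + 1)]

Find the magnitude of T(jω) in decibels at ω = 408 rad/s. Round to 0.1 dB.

-44.7 dB

At ω = 408 rad/s:
pole (1 + j408·0.25) = 1 + j102 → |·| ≈ 102, ∠ ≈ 89.44°
pole (1 + j408·0.01) = 1 + j4.08 → |·| ≈ 4.2008, ∠ ≈ 76.23°
|T| = 2.5 · 1 / (102 · 4.2008) ≈ 0.0058346
Gain = 20 log₁₀(0.0058346) ≈ -44.68 dB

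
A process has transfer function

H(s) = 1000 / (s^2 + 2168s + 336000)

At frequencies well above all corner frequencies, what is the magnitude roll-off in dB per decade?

Each pole contributes −20 dB/decade at high frequency; each zero contributes +20 dB/decade.
Net: 0 zero(s) − 2 pole(s) → -40 dB/decade.

-40 dB/decade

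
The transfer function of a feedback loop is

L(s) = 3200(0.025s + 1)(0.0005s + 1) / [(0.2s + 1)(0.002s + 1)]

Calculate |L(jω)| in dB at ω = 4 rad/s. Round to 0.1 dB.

At ω = 4 rad/s:
zero (1 + j4·0.025) = 1 + j0.1 → |·| ≈ 1.005, ∠ ≈ 5.71°
zero (1 + j4·0.0005) = 1 + j0.002 → |·| ≈ 1, ∠ ≈ 0.11°
pole (1 + j4·0.2) = 1 + j0.8 → |·| ≈ 1.2806, ∠ ≈ 38.66°
pole (1 + j4·0.002) = 1 + j0.008 → |·| ≈ 1, ∠ ≈ 0.46°
|L| = 3200 · 1.005 · 1 / (1.2806 · 1) ≈ 2511.3
Gain = 20 log₁₀(2511.3) ≈ 68.00 dB

68.0 dB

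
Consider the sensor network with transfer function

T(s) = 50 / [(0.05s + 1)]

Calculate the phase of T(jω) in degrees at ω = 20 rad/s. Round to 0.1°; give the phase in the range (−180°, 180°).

At ω = 20 rad/s:
pole (1 + j20·0.05) = 1 + j1 → |·| ≈ 1.4142, ∠ ≈ 45.00°
∠T = (0°) − (45.00°) = -45.00°

-45.0°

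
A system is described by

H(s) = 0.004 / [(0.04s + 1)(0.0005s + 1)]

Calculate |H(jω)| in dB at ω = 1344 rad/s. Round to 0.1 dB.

-84.2 dB

At ω = 1344 rad/s:
pole (1 + j1344·0.04) = 1 + j53.76 → |·| ≈ 53.769, ∠ ≈ 88.93°
pole (1 + j1344·0.0005) = 1 + j0.672 → |·| ≈ 1.2048, ∠ ≈ 33.90°
|H| = 0.004 · 1 / (53.769 · 1.2048) ≈ 6.1747e-05
Gain = 20 log₁₀(6.1747e-05) ≈ -84.19 dB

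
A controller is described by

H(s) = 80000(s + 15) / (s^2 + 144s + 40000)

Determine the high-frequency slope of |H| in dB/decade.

Each pole contributes −20 dB/decade at high frequency; each zero contributes +20 dB/decade.
Net: 1 zero(s) − 2 pole(s) → -20 dB/decade.

-20 dB/decade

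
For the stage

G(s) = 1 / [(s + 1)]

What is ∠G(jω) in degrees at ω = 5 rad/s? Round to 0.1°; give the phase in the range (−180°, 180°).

-78.7°

At ω = 5 rad/s:
pole (1 + j5·1) = 1 + j5 → |·| ≈ 5.099, ∠ ≈ 78.69°
∠G = (0°) − (78.69°) = -78.69°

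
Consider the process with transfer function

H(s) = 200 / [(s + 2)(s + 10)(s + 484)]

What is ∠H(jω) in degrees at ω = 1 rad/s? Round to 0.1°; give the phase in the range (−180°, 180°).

-32.4°

At s = jω = j1:
pole (s+2): 2 + j1 → |·| = √(2²+1²) = √5 ≈ 2.2361, ∠ = arctan(1/2) ≈ 26.57°
pole (s+10): 10 + j1 → |·| = √(10²+1²) = √101 ≈ 10.05, ∠ = arctan(1/10) ≈ 5.71°
pole (s+484): 484 + j1 → |·| = √(484²+1²) = √234257 ≈ 484, ∠ = arctan(1/484) ≈ 0.12°
∠H = 0.00° − 32.40° = -32.40°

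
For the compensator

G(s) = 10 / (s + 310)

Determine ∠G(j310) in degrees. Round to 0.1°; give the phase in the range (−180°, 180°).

At s = jω = j310:
pole (s+310): 310 + j310 → |·| = √(310²+310²) = √192200 ≈ 438.41, ∠ = arctan(310/310) ≈ 45.00°
∠G = 0.00° − 45.00° = -45.00°

-45.0°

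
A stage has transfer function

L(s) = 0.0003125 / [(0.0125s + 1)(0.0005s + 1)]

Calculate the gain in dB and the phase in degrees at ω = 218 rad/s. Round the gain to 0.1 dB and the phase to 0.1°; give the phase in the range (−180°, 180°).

-79.4 dB, -76.1°

At ω = 218 rad/s:
pole (1 + j218·0.0125) = 1 + j2.725 → |·| ≈ 2.9027, ∠ ≈ 69.85°
pole (1 + j218·0.0005) = 1 + j0.109 → |·| ≈ 1.0059, ∠ ≈ 6.22°
|L| = 0.0003125 · 1 / (2.9027 · 1.0059) ≈ 0.00010703
Gain = 20 log₁₀(0.00010703) ≈ -79.41 dB
∠L = (0°) − (69.85° + 6.22°) = -76.07°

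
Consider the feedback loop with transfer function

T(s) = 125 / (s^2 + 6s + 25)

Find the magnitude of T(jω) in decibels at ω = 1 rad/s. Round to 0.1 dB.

14.1 dB

At s = jω = j1:
quadratic: (j1)² + 6·j1 + 25 = 24 + j6 → |·| ≈ 24.739, ∠ ≈ 14.04°
|T| = 125 / 24.739 ≈ 5.0528
Gain = 20 log₁₀(5.0528) ≈ 14.07 dB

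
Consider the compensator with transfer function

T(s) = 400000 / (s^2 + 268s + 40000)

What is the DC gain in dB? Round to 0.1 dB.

20.0 dB

T(0) = 400000 / 40000 = 10
20 log₁₀(10) ≈ 20.00 dB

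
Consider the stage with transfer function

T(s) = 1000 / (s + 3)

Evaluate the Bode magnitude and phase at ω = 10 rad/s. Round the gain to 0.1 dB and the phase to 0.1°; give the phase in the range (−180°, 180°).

At s = jω = j10:
pole (s+3): 3 + j10 → |·| = √(3²+10²) = √109 ≈ 10.44, ∠ = arctan(10/3) ≈ 73.30°
|T| = 1000 / 10.44 ≈ 95.785
Gain = 20 log₁₀(95.785) ≈ 39.63 dB
∠T = 0.00° − 73.30° = -73.30°

39.6 dB, -73.3°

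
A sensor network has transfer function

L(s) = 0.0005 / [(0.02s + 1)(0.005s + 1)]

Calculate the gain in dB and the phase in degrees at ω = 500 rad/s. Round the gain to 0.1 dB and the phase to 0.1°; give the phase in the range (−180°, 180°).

At ω = 500 rad/s:
pole (1 + j500·0.02) = 1 + j10 → |·| ≈ 10.05, ∠ ≈ 84.29°
pole (1 + j500·0.005) = 1 + j2.5 → |·| ≈ 2.6926, ∠ ≈ 68.20°
|L| = 0.0005 · 1 / (10.05 · 2.6926) ≈ 1.8477e-05
Gain = 20 log₁₀(1.8477e-05) ≈ -94.67 dB
∠L = (0°) − (84.29° + 68.20°) = -152.49°

-94.7 dB, -152.5°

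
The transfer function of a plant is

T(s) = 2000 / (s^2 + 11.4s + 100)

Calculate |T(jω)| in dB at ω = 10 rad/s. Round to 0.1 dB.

At s = jω = j10:
quadratic: (j10)² + 11.4·j10 + 100 = 0 + j114 → |·| ≈ 114, ∠ ≈ 90.00°
|T| = 2000 / 114 ≈ 17.544
Gain = 20 log₁₀(17.544) ≈ 24.88 dB

24.9 dB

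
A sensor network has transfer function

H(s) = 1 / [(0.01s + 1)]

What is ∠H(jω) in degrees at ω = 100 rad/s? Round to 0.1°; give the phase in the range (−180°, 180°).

At ω = 100 rad/s:
pole (1 + j100·0.01) = 1 + j1 → |·| ≈ 1.4142, ∠ ≈ 45.00°
∠H = (0°) − (45.00°) = -45.00°

-45.0°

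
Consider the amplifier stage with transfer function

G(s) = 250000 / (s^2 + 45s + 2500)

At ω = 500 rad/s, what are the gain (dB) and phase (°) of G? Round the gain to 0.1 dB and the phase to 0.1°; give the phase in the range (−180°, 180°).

0.1 dB, -174.8°

At s = jω = j500:
quadratic: (j500)² + 45·j500 + 2500 = -247500 + j22500 → |·| ≈ 2.4852e+05, ∠ ≈ 174.81°
|G| = 250000 / 2.4852e+05 ≈ 1.006
Gain = 20 log₁₀(1.006) ≈ 0.05 dB
∠G = 0.00° − 174.81° = -174.81°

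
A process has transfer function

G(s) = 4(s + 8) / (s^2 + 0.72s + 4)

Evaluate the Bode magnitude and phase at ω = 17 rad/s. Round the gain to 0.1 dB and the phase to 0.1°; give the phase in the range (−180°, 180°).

At s = jω = j17:
zero (s+8): 8 + j17 → |·| = √(8²+17²) = √353 ≈ 18.788, ∠ = arctan(17/8) ≈ 64.80°
quadratic: (j17)² + 0.72·j17 + 4 = -285 + j12.24 → |·| ≈ 285.26, ∠ ≈ 177.54°
|G| = 4 · 18.788 / 285.26 ≈ 0.26345
Gain = 20 log₁₀(0.26345) ≈ -11.59 dB
∠G = 64.80° − 177.54° = -112.74°

-11.6 dB, -112.7°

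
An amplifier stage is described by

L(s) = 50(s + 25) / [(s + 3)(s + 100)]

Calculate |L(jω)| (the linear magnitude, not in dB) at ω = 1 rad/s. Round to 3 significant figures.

3.96

At s = jω = j1:
zero (s+25): 25 + j1 → |·| = √(25²+1²) = √626 ≈ 25.02, ∠ = arctan(1/25) ≈ 2.29°
pole (s+3): 3 + j1 → |·| = √(3²+1²) = √10 ≈ 3.1623, ∠ = arctan(1/3) ≈ 18.43°
pole (s+100): 100 + j1 → |·| = √(100²+1²) = √10001 ≈ 100, ∠ = arctan(1/100) ≈ 0.57°
|L| = 50 · 25.02 / 316.23 ≈ 3.956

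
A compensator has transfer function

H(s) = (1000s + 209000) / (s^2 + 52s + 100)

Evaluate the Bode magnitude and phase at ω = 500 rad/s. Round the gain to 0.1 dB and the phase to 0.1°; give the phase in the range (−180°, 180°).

Substitute s = j500:
Numerator: 1000(j500) + 209000 = 209000 + j500000
Denominator: (j500)^2 + 52(j500) + 100 = -249900 + j26000
|N| = √(209000² + 500000²) ≈ 5.4192e+05, ∠N ≈ 67.32°
|D| = √(249900² + 26000²) ≈ 2.5125e+05, ∠D ≈ 174.06°
|H| = 5.4192e+05 / 2.5125e+05 ≈ 2.1569
Gain = 20 log₁₀(2.1569) ≈ 6.68 dB
∠H = 67.32° − 174.06° = -106.74°

6.7 dB, -106.7°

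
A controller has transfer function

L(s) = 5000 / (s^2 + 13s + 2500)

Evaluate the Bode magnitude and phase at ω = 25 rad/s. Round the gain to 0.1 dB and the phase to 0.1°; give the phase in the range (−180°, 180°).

8.4 dB, -9.8°

At s = jω = j25:
quadratic: (j25)² + 13·j25 + 2500 = 1875 + j325 → |·| ≈ 1903, ∠ ≈ 9.83°
|L| = 5000 / 1903 ≈ 2.6274
Gain = 20 log₁₀(2.6274) ≈ 8.39 dB
∠L = 0.00° − 9.83° = -9.83°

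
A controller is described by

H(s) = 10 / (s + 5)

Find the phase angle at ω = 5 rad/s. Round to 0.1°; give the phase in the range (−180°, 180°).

Substitute s = j5:
Numerator: 10 = 10 + j0
Denominator: (j5) + 5 = 5 + j5
|N| = √(10² + 0²) ≈ 10, ∠N ≈ 0.00°
|D| = √(5² + 5²) ≈ 7.0711, ∠D ≈ 45.00°
∠H = 0.00° − 45.00° = -45.00°

-45.0°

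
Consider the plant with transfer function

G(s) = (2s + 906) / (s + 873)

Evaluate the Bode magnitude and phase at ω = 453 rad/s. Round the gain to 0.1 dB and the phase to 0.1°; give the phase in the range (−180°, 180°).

Substitute s = j453:
Numerator: 2(j453) + 906 = 906 + j906
Denominator: (j453) + 873 = 873 + j453
|N| = √(906² + 906²) ≈ 1281.3, ∠N ≈ 45.00°
|D| = √(873² + 453²) ≈ 983.53, ∠D ≈ 27.42°
|G| = 1281.3 / 983.53 ≈ 1.3028
Gain = 20 log₁₀(1.3028) ≈ 2.30 dB
∠G = 45.00° − 27.42° = 17.58°

2.3 dB, 17.6°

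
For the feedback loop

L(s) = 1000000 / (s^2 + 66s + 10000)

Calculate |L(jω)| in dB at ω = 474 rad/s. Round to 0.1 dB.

13.3 dB

At s = jω = j474:
quadratic: (j474)² + 66·j474 + 10000 = -214676 + j31284 → |·| ≈ 2.1694e+05, ∠ ≈ 171.71°
|L| = 1000000 / 2.1694e+05 ≈ 4.6096
Gain = 20 log₁₀(4.6096) ≈ 13.27 dB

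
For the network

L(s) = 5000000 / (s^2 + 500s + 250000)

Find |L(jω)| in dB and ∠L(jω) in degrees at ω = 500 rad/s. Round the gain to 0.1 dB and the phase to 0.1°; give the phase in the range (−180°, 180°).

26.0 dB, -90.0°

At s = jω = j500:
quadratic: (j500)² + 500·j500 + 250000 = 0 + j250000 → |·| ≈ 2.5e+05, ∠ ≈ 90.00°
|L| = 5000000 / 2.5e+05 ≈ 20
Gain = 20 log₁₀(20) ≈ 26.02 dB
∠L = 0.00° − 90.00° = -90.00°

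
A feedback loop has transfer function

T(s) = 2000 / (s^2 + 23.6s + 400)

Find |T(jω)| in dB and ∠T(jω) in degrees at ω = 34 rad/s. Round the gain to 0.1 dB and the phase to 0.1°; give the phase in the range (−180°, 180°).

5.2 dB, -133.3°

At s = jω = j34:
quadratic: (j34)² + 23.6·j34 + 400 = -756 + j802.4 → |·| ≈ 1102.4, ∠ ≈ 133.29°
|T| = 2000 / 1102.4 ≈ 1.8142
Gain = 20 log₁₀(1.8142) ≈ 5.17 dB
∠T = 0.00° − 133.29° = -133.29°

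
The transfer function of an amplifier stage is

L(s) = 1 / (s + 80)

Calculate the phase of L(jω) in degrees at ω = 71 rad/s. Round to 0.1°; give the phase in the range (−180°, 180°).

-41.6°

Substitute s = j71:
Numerator: 1 = 1 + j0
Denominator: (j71) + 80 = 80 + j71
|N| = √(1² + 0²) ≈ 1, ∠N ≈ 0.00°
|D| = √(80² + 71²) ≈ 106.96, ∠D ≈ 41.59°
∠L = 0.00° − 41.59° = -41.59°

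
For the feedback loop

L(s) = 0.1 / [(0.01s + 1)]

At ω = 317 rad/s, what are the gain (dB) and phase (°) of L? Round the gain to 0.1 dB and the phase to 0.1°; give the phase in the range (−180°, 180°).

At ω = 317 rad/s:
pole (1 + j317·0.01) = 1 + j3.17 → |·| ≈ 3.324, ∠ ≈ 72.49°
|L| = 0.1 · 1 / (3.324) ≈ 0.030084
Gain = 20 log₁₀(0.030084) ≈ -30.43 dB
∠L = (0°) − (72.49°) = -72.49°

-30.4 dB, -72.5°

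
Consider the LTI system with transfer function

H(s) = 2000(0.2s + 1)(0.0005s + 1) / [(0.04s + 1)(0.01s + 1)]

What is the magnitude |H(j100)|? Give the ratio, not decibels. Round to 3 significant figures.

6.88e+03

At ω = 100 rad/s:
zero (1 + j100·0.2) = 1 + j20 → |·| ≈ 20.025, ∠ ≈ 87.14°
zero (1 + j100·0.0005) = 1 + j0.05 → |·| ≈ 1.0012, ∠ ≈ 2.86°
pole (1 + j100·0.04) = 1 + j4 → |·| ≈ 4.1231, ∠ ≈ 75.96°
pole (1 + j100·0.01) = 1 + j1 → |·| ≈ 1.4142, ∠ ≈ 45.00°
|H| = 2000 · 20.025 · 1.0012 / (4.1231 · 1.4142) ≈ 6876.8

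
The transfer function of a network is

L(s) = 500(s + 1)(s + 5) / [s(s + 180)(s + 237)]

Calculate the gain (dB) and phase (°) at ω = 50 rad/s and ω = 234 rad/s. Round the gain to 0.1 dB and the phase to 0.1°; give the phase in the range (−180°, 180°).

At s = jω = j50:
zero (s+1): 1 + j50 → |·| = √(1²+50²) = √2501 ≈ 50.01, ∠ = arctan(50/1) ≈ 88.85°
zero (s+5): 5 + j50 → |·| = √(5²+50²) = √2525 ≈ 50.249, ∠ = arctan(50/5) ≈ 84.29°
pole (s+180): 180 + j50 → |·| = √(180²+50²) = √34900 ≈ 186.82, ∠ = arctan(50/180) ≈ 15.52°
pole (s+237): 237 + j50 → |·| = √(237²+50²) = √58669 ≈ 242.22, ∠ = arctan(50/237) ≈ 11.91°
pole at origin: |s| = 50, ∠ = 90.00° (in denominator)
|L| = 500 · 2513 / 2.2626e+06 ≈ 0.55533
Gain = 20 log₁₀(0.55533) ≈ -5.11 dB
∠L = 173.14° − 117.43° = 55.71°

At s = jω = j234:
zero (s+1): 1 + j234 → |·| = √(1²+234²) = √54757 ≈ 234, ∠ = arctan(234/1) ≈ 89.76°
zero (s+5): 5 + j234 → |·| = √(5²+234²) = √54781 ≈ 234.05, ∠ = arctan(234/5) ≈ 88.78°
pole (s+180): 180 + j234 → |·| = √(180²+234²) = √87156 ≈ 295.22, ∠ = arctan(234/180) ≈ 52.43°
pole (s+237): 237 + j234 → |·| = √(237²+234²) = √110925 ≈ 333.05, ∠ = arctan(234/237) ≈ 44.64°
pole at origin: |s| = 234, ∠ = 90.00° (in denominator)
|L| = 500 · 54768 / 2.3008e+07 ≈ 1.1902
Gain = 20 log₁₀(1.1902) ≈ 1.51 dB
∠L = 178.54° − 187.07° = -8.53°

ω = 50: -5.1 dB, 55.7°; ω = 234: 1.5 dB, -8.5°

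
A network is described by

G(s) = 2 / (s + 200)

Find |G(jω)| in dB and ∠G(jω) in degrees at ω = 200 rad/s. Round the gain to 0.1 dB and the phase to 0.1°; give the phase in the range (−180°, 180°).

At s = jω = j200:
pole (s+200): 200 + j200 → |·| = √(200²+200²) = √80000 ≈ 282.84, ∠ = arctan(200/200) ≈ 45.00°
|G| = 2 / 282.84 ≈ 0.0070711
Gain = 20 log₁₀(0.0070711) ≈ -43.01 dB
∠G = 0.00° − 45.00° = -45.00°

-43.0 dB, -45.0°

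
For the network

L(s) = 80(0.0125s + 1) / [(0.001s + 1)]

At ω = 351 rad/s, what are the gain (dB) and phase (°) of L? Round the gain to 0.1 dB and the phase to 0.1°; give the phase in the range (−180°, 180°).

50.6 dB, 57.8°

At ω = 351 rad/s:
zero (1 + j351·0.0125) = 1 + j4.3875 → |·| ≈ 4.5, ∠ ≈ 77.16°
pole (1 + j351·0.001) = 1 + j0.351 → |·| ≈ 1.0598, ∠ ≈ 19.34°
|L| = 80 · 4.5 / (1.0598) ≈ 339.69
Gain = 20 log₁₀(339.69) ≈ 50.62 dB
∠L = (77.16°) − (19.34°) = 57.82°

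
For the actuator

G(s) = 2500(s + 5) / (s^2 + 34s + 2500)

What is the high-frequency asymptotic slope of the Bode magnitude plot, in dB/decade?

-20 dB/decade

Each pole contributes −20 dB/decade at high frequency; each zero contributes +20 dB/decade.
Net: 1 zero(s) − 2 pole(s) → -20 dB/decade.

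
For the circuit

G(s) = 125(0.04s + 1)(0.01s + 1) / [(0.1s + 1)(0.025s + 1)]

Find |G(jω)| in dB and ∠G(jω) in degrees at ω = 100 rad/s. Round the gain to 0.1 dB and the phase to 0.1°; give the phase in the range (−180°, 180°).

28.6 dB, -31.5°

At ω = 100 rad/s:
zero (1 + j100·0.04) = 1 + j4 → |·| ≈ 4.1231, ∠ ≈ 75.96°
zero (1 + j100·0.01) = 1 + j1 → |·| ≈ 1.4142, ∠ ≈ 45.00°
pole (1 + j100·0.1) = 1 + j10 → |·| ≈ 10.05, ∠ ≈ 84.29°
pole (1 + j100·0.025) = 1 + j2.5 → |·| ≈ 2.6926, ∠ ≈ 68.20°
|G| = 125 · 4.1231 · 1.4142 / (10.05 · 2.6926) ≈ 26.934
Gain = 20 log₁₀(26.934) ≈ 28.61 dB
∠G = (75.96° + 45.00°) − (84.29° + 68.20°) = -31.53°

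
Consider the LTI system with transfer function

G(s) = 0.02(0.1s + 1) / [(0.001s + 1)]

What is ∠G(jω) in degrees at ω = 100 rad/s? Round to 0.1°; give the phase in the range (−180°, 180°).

At ω = 100 rad/s:
zero (1 + j100·0.1) = 1 + j10 → |·| ≈ 10.05, ∠ ≈ 84.29°
pole (1 + j100·0.001) = 1 + j0.1 → |·| ≈ 1.005, ∠ ≈ 5.71°
∠G = (84.29°) − (5.71°) = 78.58°

78.6°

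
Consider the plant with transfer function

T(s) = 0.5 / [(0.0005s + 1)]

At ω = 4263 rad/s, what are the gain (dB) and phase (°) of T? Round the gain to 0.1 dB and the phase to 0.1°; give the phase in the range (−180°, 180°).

At ω = 4263 rad/s:
pole (1 + j4263·0.0005) = 1 + j2.1315 → |·| ≈ 2.3544, ∠ ≈ 64.87°
|T| = 0.5 · 1 / (2.3544) ≈ 0.21237
Gain = 20 log₁₀(0.21237) ≈ -13.46 dB
∠T = (0°) − (64.87°) = -64.87°

-13.5 dB, -64.9°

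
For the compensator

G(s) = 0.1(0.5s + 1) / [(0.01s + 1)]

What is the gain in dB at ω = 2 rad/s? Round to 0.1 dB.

At ω = 2 rad/s:
zero (1 + j2·0.5) = 1 + j1 → |·| ≈ 1.4142, ∠ ≈ 45.00°
pole (1 + j2·0.01) = 1 + j0.02 → |·| ≈ 1.0002, ∠ ≈ 1.15°
|G| = 0.1 · 1.4142 / (1.0002) ≈ 0.14139
Gain = 20 log₁₀(0.14139) ≈ -16.99 dB

-17.0 dB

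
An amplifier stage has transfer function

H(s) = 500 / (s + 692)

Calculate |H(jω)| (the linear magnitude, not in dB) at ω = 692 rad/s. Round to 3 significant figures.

Substitute s = j692:
Numerator: 500 = 500 + j0
Denominator: (j692) + 692 = 692 + j692
|N| = √(500² + 0²) ≈ 500, ∠N ≈ 0.00°
|D| = √(692² + 692²) ≈ 978.64, ∠D ≈ 45.00°
|H| = 500 / 978.64 ≈ 0.51091

0.511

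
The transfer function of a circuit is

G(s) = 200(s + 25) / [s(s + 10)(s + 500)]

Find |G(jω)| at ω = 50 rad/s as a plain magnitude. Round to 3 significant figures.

At s = jω = j50:
zero (s+25): 25 + j50 → |·| = √(25²+50²) = √3125 ≈ 55.902, ∠ = arctan(50/25) ≈ 63.43°
pole (s+10): 10 + j50 → |·| = √(10²+50²) = √2600 ≈ 50.99, ∠ = arctan(50/10) ≈ 78.69°
pole (s+500): 500 + j50 → |·| = √(500²+50²) = √252500 ≈ 502.49, ∠ = arctan(50/500) ≈ 5.71°
pole at origin: |s| = 50, ∠ = 90.00° (in denominator)
|G| = 200 · 55.902 / 1.2811e+06 ≈ 0.0087272

0.00873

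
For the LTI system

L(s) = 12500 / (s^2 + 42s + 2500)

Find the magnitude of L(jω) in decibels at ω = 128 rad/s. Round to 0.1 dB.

-1.5 dB

At s = jω = j128:
quadratic: (j128)² + 42·j128 + 2500 = -13884 + j5376 → |·| ≈ 14888, ∠ ≈ 158.83°
|L| = 12500 / 14888 ≈ 0.8396
Gain = 20 log₁₀(0.8396) ≈ -1.52 dB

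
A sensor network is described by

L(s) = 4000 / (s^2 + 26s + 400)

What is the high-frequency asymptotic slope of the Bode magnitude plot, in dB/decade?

-40 dB/decade

Each pole contributes −20 dB/decade at high frequency; each zero contributes +20 dB/decade.
Net: 0 zero(s) − 2 pole(s) → -40 dB/decade.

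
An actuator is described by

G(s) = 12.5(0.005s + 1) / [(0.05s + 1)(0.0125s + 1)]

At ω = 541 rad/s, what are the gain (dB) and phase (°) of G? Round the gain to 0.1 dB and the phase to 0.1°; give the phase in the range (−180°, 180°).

At ω = 541 rad/s:
zero (1 + j541·0.005) = 1 + j2.705 → |·| ≈ 2.8839, ∠ ≈ 69.71°
pole (1 + j541·0.05) = 1 + j27.05 → |·| ≈ 27.068, ∠ ≈ 87.88°
pole (1 + j541·0.0125) = 1 + j6.7625 → |·| ≈ 6.836, ∠ ≈ 81.59°
|G| = 12.5 · 2.8839 / (27.068 · 6.836) ≈ 0.19482
Gain = 20 log₁₀(0.19482) ≈ -14.21 dB
∠G = (69.71°) − (87.88° + 81.59°) = -99.76°

-14.2 dB, -99.8°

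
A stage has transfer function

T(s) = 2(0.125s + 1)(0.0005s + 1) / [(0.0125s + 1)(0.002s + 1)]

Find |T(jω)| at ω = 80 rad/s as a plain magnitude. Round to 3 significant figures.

14.0

At ω = 80 rad/s:
zero (1 + j80·0.125) = 1 + j10 → |·| ≈ 10.05, ∠ ≈ 84.29°
zero (1 + j80·0.0005) = 1 + j0.04 → |·| ≈ 1.0008, ∠ ≈ 2.29°
pole (1 + j80·0.0125) = 1 + j1 → |·| ≈ 1.4142, ∠ ≈ 45.00°
pole (1 + j80·0.002) = 1 + j0.16 → |·| ≈ 1.0127, ∠ ≈ 9.09°
|T| = 2 · 10.05 · 1.0008 / (1.4142 · 1.0127) ≈ 14.046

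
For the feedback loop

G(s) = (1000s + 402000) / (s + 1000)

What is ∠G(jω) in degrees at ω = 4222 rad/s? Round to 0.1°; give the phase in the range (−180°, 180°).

7.9°

Substitute s = j4222:
Numerator: 1000(j4222) + 402000 = 402000 + j4222000
Denominator: (j4222) + 1000 = 1000 + j4222
|N| = √(402000² + 4222000²) ≈ 4.2411e+06, ∠N ≈ 84.56°
|D| = √(1000² + 4222²) ≈ 4338.8, ∠D ≈ 76.67°
∠G = 84.56° − 76.67° = 7.89°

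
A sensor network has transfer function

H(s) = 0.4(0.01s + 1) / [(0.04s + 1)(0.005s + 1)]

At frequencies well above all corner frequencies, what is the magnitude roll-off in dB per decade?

-20 dB/decade

Each pole contributes −20 dB/decade at high frequency; each zero contributes +20 dB/decade.
Net: 1 zero(s) − 2 pole(s) → -20 dB/decade.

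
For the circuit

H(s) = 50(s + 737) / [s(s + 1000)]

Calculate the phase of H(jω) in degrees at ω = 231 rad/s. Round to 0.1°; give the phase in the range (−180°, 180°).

At s = jω = j231:
zero (s+737): 737 + j231 → |·| = √(737²+231²) = √596530 ≈ 772.35, ∠ = arctan(231/737) ≈ 17.40°
pole (s+1000): 1000 + j231 → |·| = √(1000²+231²) = √1053361 ≈ 1026.3, ∠ = arctan(231/1000) ≈ 13.01°
pole at origin: |s| = 231, ∠ = 90.00° (in denominator)
∠H = 17.40° − 103.01° = -85.61°

-85.6°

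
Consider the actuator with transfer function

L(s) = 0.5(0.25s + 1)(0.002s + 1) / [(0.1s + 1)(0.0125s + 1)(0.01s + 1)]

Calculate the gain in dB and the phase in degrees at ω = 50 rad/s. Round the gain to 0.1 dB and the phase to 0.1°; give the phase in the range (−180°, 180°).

-0.6 dB, -46.1°

At ω = 50 rad/s:
zero (1 + j50·0.25) = 1 + j12.5 → |·| ≈ 12.54, ∠ ≈ 85.43°
zero (1 + j50·0.002) = 1 + j0.1 → |·| ≈ 1.005, ∠ ≈ 5.71°
pole (1 + j50·0.1) = 1 + j5 → |·| ≈ 5.099, ∠ ≈ 78.69°
pole (1 + j50·0.0125) = 1 + j0.625 → |·| ≈ 1.1792, ∠ ≈ 32.01°
pole (1 + j50·0.01) = 1 + j0.5 → |·| ≈ 1.118, ∠ ≈ 26.57°
|L| = 0.5 · 12.54 · 1.005 / (5.099 · 1.1792 · 1.118) ≈ 0.93739
Gain = 20 log₁₀(0.93739) ≈ -0.56 dB
∠L = (85.43° + 5.71°) − (78.69° + 32.01° + 26.57°) = -46.13°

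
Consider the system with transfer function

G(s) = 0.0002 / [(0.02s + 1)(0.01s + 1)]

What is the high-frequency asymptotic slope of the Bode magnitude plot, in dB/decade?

-40 dB/decade

Each pole contributes −20 dB/decade at high frequency; each zero contributes +20 dB/decade.
Net: 0 zero(s) − 2 pole(s) → -40 dB/decade.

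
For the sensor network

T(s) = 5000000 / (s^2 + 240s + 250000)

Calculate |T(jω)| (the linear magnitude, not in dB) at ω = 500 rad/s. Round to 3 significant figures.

41.7

At s = jω = j500:
quadratic: (j500)² + 240·j500 + 250000 = 0 + j120000 → |·| ≈ 1.2e+05, ∠ ≈ 90.00°
|T| = 5000000 / 1.2e+05 ≈ 41.667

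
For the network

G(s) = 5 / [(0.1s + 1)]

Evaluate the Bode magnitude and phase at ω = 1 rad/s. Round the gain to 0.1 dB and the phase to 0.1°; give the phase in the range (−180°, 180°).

13.9 dB, -5.7°

At ω = 1 rad/s:
pole (1 + j1·0.1) = 1 + j0.1 → |·| ≈ 1.005, ∠ ≈ 5.71°
|G| = 5 · 1 / (1.005) ≈ 4.9751
Gain = 20 log₁₀(4.9751) ≈ 13.94 dB
∠G = (0°) − (5.71°) = -5.71°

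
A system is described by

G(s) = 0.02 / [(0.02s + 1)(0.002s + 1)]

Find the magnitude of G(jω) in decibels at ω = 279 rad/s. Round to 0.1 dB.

At ω = 279 rad/s:
pole (1 + j279·0.02) = 1 + j5.58 → |·| ≈ 5.6689, ∠ ≈ 79.84°
pole (1 + j279·0.002) = 1 + j0.558 → |·| ≈ 1.1451, ∠ ≈ 29.16°
|G| = 0.02 · 1 / (5.6689 · 1.1451) ≈ 0.003081
Gain = 20 log₁₀(0.003081) ≈ -50.23 dB

-50.2 dB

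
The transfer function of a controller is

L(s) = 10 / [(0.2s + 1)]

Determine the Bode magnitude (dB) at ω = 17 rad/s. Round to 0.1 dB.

9.0 dB

At ω = 17 rad/s:
pole (1 + j17·0.2) = 1 + j3.4 → |·| ≈ 3.544, ∠ ≈ 73.61°
|L| = 10 · 1 / (3.544) ≈ 2.8217
Gain = 20 log₁₀(2.8217) ≈ 9.01 dB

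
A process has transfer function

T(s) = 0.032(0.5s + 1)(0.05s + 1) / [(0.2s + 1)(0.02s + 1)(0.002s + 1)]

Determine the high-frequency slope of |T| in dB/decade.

-20 dB/decade

Each pole contributes −20 dB/decade at high frequency; each zero contributes +20 dB/decade.
Net: 2 zero(s) − 3 pole(s) → -20 dB/decade.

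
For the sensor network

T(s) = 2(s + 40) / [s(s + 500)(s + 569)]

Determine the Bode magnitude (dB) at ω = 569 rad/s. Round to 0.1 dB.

At s = jω = j569:
zero (s+40): 40 + j569 → |·| = √(40²+569²) = √325361 ≈ 570.4, ∠ = arctan(569/40) ≈ 85.98°
pole (s+500): 500 + j569 → |·| = √(500²+569²) = √573761 ≈ 757.47, ∠ = arctan(569/500) ≈ 48.69°
pole (s+569): 569 + j569 → |·| = √(569²+569²) = √647522 ≈ 804.69, ∠ = arctan(569/569) ≈ 45.00°
pole at origin: |s| = 569, ∠ = 90.00° (in denominator)
|T| = 2 · 570.4 / 3.4682e+08 ≈ 3.2893e-06
Gain = 20 log₁₀(3.2893e-06) ≈ -109.66 dB

-109.7 dB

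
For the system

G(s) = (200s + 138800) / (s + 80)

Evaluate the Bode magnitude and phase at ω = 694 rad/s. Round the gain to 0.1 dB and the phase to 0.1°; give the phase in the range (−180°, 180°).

Substitute s = j694:
Numerator: 200(j694) + 138800 = 138800 + j138800
Denominator: (j694) + 80 = 80 + j694
|N| = √(138800² + 138800²) ≈ 1.9629e+05, ∠N ≈ 45.00°
|D| = √(80² + 694²) ≈ 698.6, ∠D ≈ 83.42°
|G| = 1.9629e+05 / 698.6 ≈ 280.98
Gain = 20 log₁₀(280.98) ≈ 48.97 dB
∠G = 45.00° − 83.42° = -38.42°

49.0 dB, -38.4°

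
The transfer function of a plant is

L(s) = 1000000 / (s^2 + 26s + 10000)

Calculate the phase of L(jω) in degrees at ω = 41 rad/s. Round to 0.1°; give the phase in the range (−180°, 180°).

At s = jω = j41:
quadratic: (j41)² + 26·j41 + 10000 = 8319 + j1066 → |·| ≈ 8387, ∠ ≈ 7.30°
∠L = 0.00° − 7.30° = -7.30°

-7.3°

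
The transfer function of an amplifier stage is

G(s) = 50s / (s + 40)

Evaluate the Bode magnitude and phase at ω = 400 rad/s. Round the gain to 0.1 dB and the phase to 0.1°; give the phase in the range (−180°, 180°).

33.9 dB, 5.7°

At s = jω = j400:
zero at origin: s = j400 → |·| = 400, ∠ = 90.00°
pole (s+40): 40 + j400 → |·| = √(40²+400²) = √161600 ≈ 402, ∠ = arctan(400/40) ≈ 84.29°
|G| = 50 · 400 / 402 ≈ 49.751
Gain = 20 log₁₀(49.751) ≈ 33.94 dB
∠G = 90.00° − 84.29° = 5.71°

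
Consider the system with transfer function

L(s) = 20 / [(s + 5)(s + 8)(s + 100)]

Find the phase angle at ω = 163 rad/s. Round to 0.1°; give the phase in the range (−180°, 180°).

At s = jω = j163:
pole (s+5): 5 + j163 → |·| = √(5²+163²) = √26594 ≈ 163.08, ∠ = arctan(163/5) ≈ 88.24°
pole (s+8): 8 + j163 → |·| = √(8²+163²) = √26633 ≈ 163.2, ∠ = arctan(163/8) ≈ 87.19°
pole (s+100): 100 + j163 → |·| = √(100²+163²) = √36569 ≈ 191.23, ∠ = arctan(163/100) ≈ 58.47°
∠L = 0.00° − 233.90° = -233.90° ≡ 126.10° (principal value)

126.1°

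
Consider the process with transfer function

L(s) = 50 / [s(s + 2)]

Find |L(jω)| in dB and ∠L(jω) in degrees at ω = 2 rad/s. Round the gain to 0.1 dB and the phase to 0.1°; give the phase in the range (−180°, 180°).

18.9 dB, -135.0°

At s = jω = j2:
pole (s+2): 2 + j2 → |·| = √(2²+2²) = √8 ≈ 2.8284, ∠ = arctan(2/2) ≈ 45.00°
pole at origin: |s| = 2, ∠ = 90.00° (in denominator)
|L| = 50 / 5.6568 ≈ 8.8389
Gain = 20 log₁₀(8.8389) ≈ 18.93 dB
∠L = 0.00° − 135.00° = -135.00°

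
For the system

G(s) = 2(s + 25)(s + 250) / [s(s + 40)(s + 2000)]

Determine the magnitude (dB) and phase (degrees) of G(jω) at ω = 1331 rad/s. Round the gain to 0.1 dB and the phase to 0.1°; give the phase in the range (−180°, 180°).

-61.4 dB, -43.6°

At s = jω = j1331:
zero (s+25): 25 + j1331 → |·| = √(25²+1331²) = √1772186 ≈ 1331.2, ∠ = arctan(1331/25) ≈ 88.92°
zero (s+250): 250 + j1331 → |·| = √(250²+1331²) = √1834061 ≈ 1354.3, ∠ = arctan(1331/250) ≈ 79.36°
pole (s+40): 40 + j1331 → |·| = √(40²+1331²) = √1773161 ≈ 1331.6, ∠ = arctan(1331/40) ≈ 88.28°
pole (s+2000): 2000 + j1331 → |·| = √(2000²+1331²) = √5771561 ≈ 2402.4, ∠ = arctan(1331/2000) ≈ 33.64°
pole at origin: |s| = 1331, ∠ = 90.00° (in denominator)
|G| = 2 · 1.8028e+06 / 4.2579e+09 ≈ 0.0008468
Gain = 20 log₁₀(0.0008468) ≈ -61.44 dB
∠G = 168.28° − 211.92° = -43.64°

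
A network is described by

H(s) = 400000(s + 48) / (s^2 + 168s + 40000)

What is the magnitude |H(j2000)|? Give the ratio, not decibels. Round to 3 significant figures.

At s = jω = j2000:
zero (s+48): 48 + j2000 → |·| = √(48²+2000²) = √4002304 ≈ 2000.6, ∠ = arctan(2000/48) ≈ 88.63°
quadratic: (j2000)² + 168·j2000 + 40000 = -3960000 + j336000 → |·| ≈ 3.9742e+06, ∠ ≈ 175.15°
|H| = 400000 · 2000.6 / 3.9742e+06 ≈ 201.36

201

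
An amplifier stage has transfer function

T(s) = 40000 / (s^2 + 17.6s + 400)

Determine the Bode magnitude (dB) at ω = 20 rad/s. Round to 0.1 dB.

At s = jω = j20:
quadratic: (j20)² + 17.6·j20 + 400 = 0 + j352 → |·| ≈ 352, ∠ ≈ 90.00°
|T| = 40000 / 352 ≈ 113.64
Gain = 20 log₁₀(113.64) ≈ 41.11 dB

41.1 dB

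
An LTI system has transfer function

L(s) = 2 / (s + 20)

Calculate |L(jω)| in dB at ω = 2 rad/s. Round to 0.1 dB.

At s = jω = j2:
pole (s+20): 20 + j2 → |·| = √(20²+2²) = √404 ≈ 20.1, ∠ = arctan(2/20) ≈ 5.71°
|L| = 2 / 20.1 ≈ 0.099502
Gain = 20 log₁₀(0.099502) ≈ -20.04 dB

-20.0 dB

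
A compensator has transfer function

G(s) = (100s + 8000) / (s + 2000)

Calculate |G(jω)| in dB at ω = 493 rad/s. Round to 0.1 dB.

Substitute s = j493:
Numerator: 100(j493) + 8000 = 8000 + j49300
Denominator: (j493) + 2000 = 2000 + j493
|N| = √(8000² + 49300²) ≈ 49945, ∠N ≈ 80.78°
|D| = √(2000² + 493²) ≈ 2059.9, ∠D ≈ 13.85°
|G| = 49945 / 2059.9 ≈ 24.246
Gain = 20 log₁₀(24.246) ≈ 27.69 dB

27.7 dB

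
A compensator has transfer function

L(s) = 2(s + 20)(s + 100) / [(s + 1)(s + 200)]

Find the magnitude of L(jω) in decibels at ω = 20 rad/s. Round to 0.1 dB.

At s = jω = j20:
zero (s+20): 20 + j20 → |·| = √(20²+20²) = √800 ≈ 28.284, ∠ = arctan(20/20) ≈ 45.00°
zero (s+100): 100 + j20 → |·| = √(100²+20²) = √10400 ≈ 101.98, ∠ = arctan(20/100) ≈ 11.31°
pole (s+1): 1 + j20 → |·| = √(1²+20²) = √401 ≈ 20.025, ∠ = arctan(20/1) ≈ 87.14°
pole (s+200): 200 + j20 → |·| = √(200²+20²) = √40400 ≈ 201, ∠ = arctan(20/200) ≈ 5.71°
|L| = 2 · 2884.4 / 4025 ≈ 1.4332
Gain = 20 log₁₀(1.4332) ≈ 3.13 dB

3.1 dB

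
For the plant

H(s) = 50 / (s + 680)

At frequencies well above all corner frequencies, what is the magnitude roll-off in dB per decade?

Each pole contributes −20 dB/decade at high frequency; each zero contributes +20 dB/decade.
Net: 0 zero(s) − 1 pole(s) → -20 dB/decade.

-20 dB/decade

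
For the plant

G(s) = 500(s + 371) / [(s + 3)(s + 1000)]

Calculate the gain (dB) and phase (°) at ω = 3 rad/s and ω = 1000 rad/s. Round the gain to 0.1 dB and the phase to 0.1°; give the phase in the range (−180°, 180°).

ω = 3: 32.8 dB, -44.7°; ω = 1000: -8.5 dB, -65.2°

At s = jω = j3:
zero (s+371): 371 + j3 → |·| = √(371²+3²) = √137650 ≈ 371.01, ∠ = arctan(3/371) ≈ 0.46°
pole (s+3): 3 + j3 → |·| = √(3²+3²) = √18 ≈ 4.2426, ∠ = arctan(3/3) ≈ 45.00°
pole (s+1000): 1000 + j3 → |·| = √(1000²+3²) = √1000009 ≈ 1000, ∠ = arctan(3/1000) ≈ 0.17°
|G| = 500 · 371.01 / 4242.6 ≈ 43.724
Gain = 20 log₁₀(43.724) ≈ 32.81 dB
∠G = 0.46° − 45.17° = -44.71°

At s = jω = j1000:
zero (s+371): 371 + j1000 → |·| = √(371²+1000²) = √1137641 ≈ 1066.6, ∠ = arctan(1000/371) ≈ 69.65°
pole (s+3): 3 + j1000 → |·| = √(3²+1000²) = √1000009 ≈ 1000, ∠ = arctan(1000/3) ≈ 89.83°
pole (s+1000): 1000 + j1000 → |·| = √(1000²+1000²) = √2000000 ≈ 1414.2, ∠ = arctan(1000/1000) ≈ 45.00°
|G| = 500 · 1066.6 / 1.4142e+06 ≈ 0.3771
Gain = 20 log₁₀(0.3771) ≈ -8.47 dB
∠G = 69.65° − 134.83° = -65.18°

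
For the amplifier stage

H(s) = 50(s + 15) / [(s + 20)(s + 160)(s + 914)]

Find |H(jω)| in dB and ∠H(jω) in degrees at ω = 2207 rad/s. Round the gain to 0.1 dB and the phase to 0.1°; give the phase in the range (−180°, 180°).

At s = jω = j2207:
zero (s+15): 15 + j2207 → |·| = √(15²+2207²) = √4871074 ≈ 2207.1, ∠ = arctan(2207/15) ≈ 89.61°
pole (s+20): 20 + j2207 → |·| = √(20²+2207²) = √4871249 ≈ 2207.1, ∠ = arctan(2207/20) ≈ 89.48°
pole (s+160): 160 + j2207 → |·| = √(160²+2207²) = √4896449 ≈ 2212.8, ∠ = arctan(2207/160) ≈ 85.85°
pole (s+914): 914 + j2207 → |·| = √(914²+2207²) = √5706245 ≈ 2388.8, ∠ = arctan(2207/914) ≈ 67.50°
|H| = 50 · 2207.1 / 1.1667e+10 ≈ 9.4587e-06
Gain = 20 log₁₀(9.4587e-06) ≈ -100.48 dB
∠H = 89.61° − 242.83° = -153.22°

-100.5 dB, -153.2°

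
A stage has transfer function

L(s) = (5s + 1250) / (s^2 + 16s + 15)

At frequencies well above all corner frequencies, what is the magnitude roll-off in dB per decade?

-20 dB/decade

Each pole contributes −20 dB/decade at high frequency; each zero contributes +20 dB/decade.
Net: 1 zero(s) − 2 pole(s) → -20 dB/decade.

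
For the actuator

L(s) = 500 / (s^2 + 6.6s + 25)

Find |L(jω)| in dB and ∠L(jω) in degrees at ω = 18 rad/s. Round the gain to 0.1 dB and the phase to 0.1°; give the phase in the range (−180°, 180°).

3.8 dB, -158.3°

At s = jω = j18:
quadratic: (j18)² + 6.6·j18 + 25 = -299 + j118.8 → |·| ≈ 321.74, ∠ ≈ 158.33°
|L| = 500 / 321.74 ≈ 1.554
Gain = 20 log₁₀(1.554) ≈ 3.83 dB
∠L = 0.00° − 158.33° = -158.33°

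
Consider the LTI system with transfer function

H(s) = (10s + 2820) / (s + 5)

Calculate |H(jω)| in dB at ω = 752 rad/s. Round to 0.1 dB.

20.6 dB

Substitute s = j752:
Numerator: 10(j752) + 2820 = 2820 + j7520
Denominator: (j752) + 5 = 5 + j752
|N| = √(2820² + 7520²) ≈ 8031.4, ∠N ≈ 69.44°
|D| = √(5² + 752²) ≈ 752.02, ∠D ≈ 89.62°
|H| = 8031.4 / 752.02 ≈ 10.68
Gain = 20 log₁₀(10.68) ≈ 20.57 dB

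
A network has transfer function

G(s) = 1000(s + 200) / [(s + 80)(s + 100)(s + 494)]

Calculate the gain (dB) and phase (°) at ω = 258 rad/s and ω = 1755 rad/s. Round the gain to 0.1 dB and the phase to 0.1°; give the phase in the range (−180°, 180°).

ω = 258: -42.1 dB, -116.9°; ω = 1755: -70.1 dB, -164.9°

At s = jω = j258:
zero (s+200): 200 + j258 → |·| = √(200²+258²) = √106564 ≈ 326.44, ∠ = arctan(258/200) ≈ 52.22°
pole (s+80): 80 + j258 → |·| = √(80²+258²) = √72964 ≈ 270.12, ∠ = arctan(258/80) ≈ 72.77°
pole (s+100): 100 + j258 → |·| = √(100²+258²) = √76564 ≈ 276.7, ∠ = arctan(258/100) ≈ 68.81°
pole (s+494): 494 + j258 → |·| = √(494²+258²) = √310600 ≈ 557.31, ∠ = arctan(258/494) ≈ 27.58°
|G| = 1000 · 326.44 / 4.1655e+07 ≈ 0.0078368
Gain = 20 log₁₀(0.0078368) ≈ -42.12 dB
∠G = 52.22° − 169.16° = -116.94°

At s = jω = j1755:
zero (s+200): 200 + j1755 → |·| = √(200²+1755²) = √3120025 ≈ 1766.4, ∠ = arctan(1755/200) ≈ 83.50°
pole (s+80): 80 + j1755 → |·| = √(80²+1755²) = √3086425 ≈ 1756.8, ∠ = arctan(1755/80) ≈ 87.39°
pole (s+100): 100 + j1755 → |·| = √(100²+1755²) = √3090025 ≈ 1757.8, ∠ = arctan(1755/100) ≈ 86.74°
pole (s+494): 494 + j1755 → |·| = √(494²+1755²) = √3324061 ≈ 1823.2, ∠ = arctan(1755/494) ≈ 74.28°
|G| = 1000 · 1766.4 / 5.6302e+09 ≈ 0.00031374
Gain = 20 log₁₀(0.00031374) ≈ -70.07 dB
∠G = 83.50° − 248.41° = -164.91°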